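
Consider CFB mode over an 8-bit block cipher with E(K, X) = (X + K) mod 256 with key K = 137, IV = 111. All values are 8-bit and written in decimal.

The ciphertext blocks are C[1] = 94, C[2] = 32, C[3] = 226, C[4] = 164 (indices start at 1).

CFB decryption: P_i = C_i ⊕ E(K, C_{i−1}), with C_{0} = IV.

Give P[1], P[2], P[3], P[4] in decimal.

P[1]: E(K, 111) = 248; 94 ⊕ 248 = 166.
P[2]: E(K, 94) = 231; 32 ⊕ 231 = 199.
P[3]: E(K, 32) = 169; 226 ⊕ 169 = 75.
P[4]: E(K, 226) = 107; 164 ⊕ 107 = 207.

P[1] = 166, P[2] = 199, P[3] = 75, P[4] = 207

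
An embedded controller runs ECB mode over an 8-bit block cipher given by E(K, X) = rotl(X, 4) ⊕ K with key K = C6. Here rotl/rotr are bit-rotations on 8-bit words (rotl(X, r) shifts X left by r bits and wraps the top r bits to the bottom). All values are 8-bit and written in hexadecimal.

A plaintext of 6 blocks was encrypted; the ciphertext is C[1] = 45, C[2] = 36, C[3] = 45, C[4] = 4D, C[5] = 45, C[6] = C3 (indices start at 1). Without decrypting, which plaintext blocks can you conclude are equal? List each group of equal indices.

ECB encrypts each block independently with the same key, so equal ciphertext blocks imply equal plaintext blocks.
C[1] = C[3] = C[5] = 45, so P[1] = P[3] = P[5].

P[1] = P[3] = P[5]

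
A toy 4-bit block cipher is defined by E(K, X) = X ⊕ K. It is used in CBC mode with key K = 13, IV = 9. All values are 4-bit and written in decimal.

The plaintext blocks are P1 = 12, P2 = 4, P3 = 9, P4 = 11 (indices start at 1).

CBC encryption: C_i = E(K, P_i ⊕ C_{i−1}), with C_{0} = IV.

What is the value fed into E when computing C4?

14

C1: P1 ⊕ 9 = 5; E(K, 5) = 8.
C2: P2 ⊕ 8 = 12; E(K, 12) = 1.
C3: P3 ⊕ 1 = 8; E(K, 8) = 5.
C4: P4 ⊕ 5 = 14; E(K, 14) = 3.
So the input to E for block 4 is 14.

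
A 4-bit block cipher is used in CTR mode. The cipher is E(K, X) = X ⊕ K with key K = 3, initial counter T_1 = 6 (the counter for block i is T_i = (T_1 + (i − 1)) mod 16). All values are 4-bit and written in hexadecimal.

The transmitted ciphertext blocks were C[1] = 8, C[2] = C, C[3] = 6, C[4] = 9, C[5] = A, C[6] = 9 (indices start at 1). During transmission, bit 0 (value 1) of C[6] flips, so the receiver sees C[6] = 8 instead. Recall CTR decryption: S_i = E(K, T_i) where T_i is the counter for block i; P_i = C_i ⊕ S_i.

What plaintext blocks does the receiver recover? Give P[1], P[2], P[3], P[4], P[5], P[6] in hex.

P[1] = D, P[2] = 8, P[3] = D, P[4] = 3, P[5] = 3, P[6] = 0

Only C[6] changed, to 8. In CTR, a change in C_i flips the same bit in P_i only; the keystream is unaffected. Decrypting the received ciphertext:
P[1]: T = 6, S = E(K, T) = 5; 8 ⊕ 5 = D.
P[2]: T = 7, S = E(K, T) = 4; C ⊕ 4 = 8.
P[3]: T = 8, S = E(K, T) = B; 6 ⊕ B = D.
P[4]: T = 9, S = E(K, T) = A; 9 ⊕ A = 3.
P[5]: T = A, S = E(K, T) = 9; A ⊕ 9 = 3.
P[6]: T = B, S = E(K, T) = 8; 8 ⊕ 8 = 0.
Blocks that differ from the original plaintext: P[6].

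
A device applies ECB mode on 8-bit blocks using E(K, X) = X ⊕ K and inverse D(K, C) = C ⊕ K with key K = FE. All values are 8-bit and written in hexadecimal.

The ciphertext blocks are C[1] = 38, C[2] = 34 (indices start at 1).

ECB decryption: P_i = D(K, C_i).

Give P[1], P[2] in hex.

P[1]: D(K, 38) = C6.
P[2]: D(K, 34) = CA.

P[1] = C6, P[2] = CA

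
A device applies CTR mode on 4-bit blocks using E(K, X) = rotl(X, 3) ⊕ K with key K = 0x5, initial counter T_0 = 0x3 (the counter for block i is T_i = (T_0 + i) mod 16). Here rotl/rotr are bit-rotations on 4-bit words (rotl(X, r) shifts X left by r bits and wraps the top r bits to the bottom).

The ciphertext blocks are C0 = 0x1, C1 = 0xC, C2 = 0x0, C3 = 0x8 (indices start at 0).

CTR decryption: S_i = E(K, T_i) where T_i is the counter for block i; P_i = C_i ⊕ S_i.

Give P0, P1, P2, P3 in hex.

P0: T = 0x3, S = E(K, T) = 0xC; 0x1 ⊕ 0xC = 0xD.
P1: T = 0x4, S = E(K, T) = 0x7; 0xC ⊕ 0x7 = 0xB.
P2: T = 0x5, S = E(K, T) = 0xF; 0x0 ⊕ 0xF = 0xF.
P3: T = 0x6, S = E(K, T) = 0x6; 0x8 ⊕ 0x6 = 0xE.

P0 = 0xD, P1 = 0xB, P2 = 0xF, P3 = 0xE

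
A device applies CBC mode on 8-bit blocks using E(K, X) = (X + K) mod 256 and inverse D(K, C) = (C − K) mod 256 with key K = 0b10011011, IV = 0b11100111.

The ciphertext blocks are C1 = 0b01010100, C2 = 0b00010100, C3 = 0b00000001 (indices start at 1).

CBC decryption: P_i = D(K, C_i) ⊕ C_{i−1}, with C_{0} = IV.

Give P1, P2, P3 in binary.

P1 = 0b01011110, P2 = 0b00101101, P3 = 0b01110010

P1: D(K, 0b01010100) = 0b10111001; 0b10111001 ⊕ 0b11100111 = 0b01011110.
P2: D(K, 0b00010100) = 0b01111001; 0b01111001 ⊕ 0b01010100 = 0b00101101.
P3: D(K, 0b00000001) = 0b01100110; 0b01100110 ⊕ 0b00010100 = 0b01110010.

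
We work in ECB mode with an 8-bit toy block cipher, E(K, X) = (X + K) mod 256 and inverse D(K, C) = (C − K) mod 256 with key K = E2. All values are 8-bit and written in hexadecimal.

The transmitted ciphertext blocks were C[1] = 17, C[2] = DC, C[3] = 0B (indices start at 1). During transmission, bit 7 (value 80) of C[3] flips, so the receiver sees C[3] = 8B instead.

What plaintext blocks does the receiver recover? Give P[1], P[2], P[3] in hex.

P[1] = 35, P[2] = FA, P[3] = A9

ECB decryption: P_i = D(K, C_i).
Only C[3] changed, to 8B. In ECB, a change in C_i affects only P_i. Decrypting the received ciphertext:
P[1]: D(K, 17) = 35.
P[2]: D(K, DC) = FA.
P[3]: D(K, 8B) = A9.
Blocks that differ from the original plaintext: P[3].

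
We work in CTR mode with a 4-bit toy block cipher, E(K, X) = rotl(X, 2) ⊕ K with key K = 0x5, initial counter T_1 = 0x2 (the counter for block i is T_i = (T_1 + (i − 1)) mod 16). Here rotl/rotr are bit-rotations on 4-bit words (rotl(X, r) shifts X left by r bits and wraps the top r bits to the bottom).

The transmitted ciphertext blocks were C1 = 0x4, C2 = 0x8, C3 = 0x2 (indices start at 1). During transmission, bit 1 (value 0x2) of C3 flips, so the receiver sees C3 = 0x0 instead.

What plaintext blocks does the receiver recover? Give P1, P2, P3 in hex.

CTR decryption: S_i = E(K, T_i) where T_i is the counter for block i; P_i = C_i ⊕ S_i.
Only C3 changed, to 0x0. In CTR, a change in C_i flips the same bit in P_i only; the keystream is unaffected. Decrypting the received ciphertext:
P1: T = 0x2, S = E(K, T) = 0xD; 0x4 ⊕ 0xD = 0x9.
P2: T = 0x3, S = E(K, T) = 0x9; 0x8 ⊕ 0x9 = 0x1.
P3: T = 0x4, S = E(K, T) = 0x4; 0x0 ⊕ 0x4 = 0x4.
Blocks that differ from the original plaintext: P3.

P1 = 0x9, P2 = 0x1, P3 = 0x4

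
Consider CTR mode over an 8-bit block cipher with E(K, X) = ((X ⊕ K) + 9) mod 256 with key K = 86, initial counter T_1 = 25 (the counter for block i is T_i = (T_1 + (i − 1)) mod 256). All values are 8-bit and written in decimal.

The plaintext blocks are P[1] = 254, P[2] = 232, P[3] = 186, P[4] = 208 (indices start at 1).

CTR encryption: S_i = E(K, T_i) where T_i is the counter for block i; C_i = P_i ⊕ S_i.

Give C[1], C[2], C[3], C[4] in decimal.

C[1]: T = 25, S = E(K, T) = 88; 254 ⊕ 88 = 166.
C[2]: T = 26, S = E(K, T) = 85; 232 ⊕ 85 = 189.
C[3]: T = 27, S = E(K, T) = 86; 186 ⊕ 86 = 236.
C[4]: T = 28, S = E(K, T) = 83; 208 ⊕ 83 = 131.

C[1] = 166, C[2] = 189, C[3] = 236, C[4] = 131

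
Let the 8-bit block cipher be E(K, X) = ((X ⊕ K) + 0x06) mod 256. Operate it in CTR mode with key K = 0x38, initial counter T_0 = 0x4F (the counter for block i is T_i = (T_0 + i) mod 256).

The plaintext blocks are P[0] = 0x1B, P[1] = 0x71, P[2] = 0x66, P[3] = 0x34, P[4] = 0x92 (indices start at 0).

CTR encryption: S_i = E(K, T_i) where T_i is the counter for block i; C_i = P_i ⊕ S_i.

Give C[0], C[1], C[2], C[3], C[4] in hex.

C[0] = 0x66, C[1] = 0x1F, C[2] = 0x09, C[3] = 0x44, C[4] = 0xE3

C[0]: T = 0x4F, S = E(K, T) = 0x7D; 0x1B ⊕ 0x7D = 0x66.
C[1]: T = 0x50, S = E(K, T) = 0x6E; 0x71 ⊕ 0x6E = 0x1F.
C[2]: T = 0x51, S = E(K, T) = 0x6F; 0x66 ⊕ 0x6F = 0x09.
C[3]: T = 0x52, S = E(K, T) = 0x70; 0x34 ⊕ 0x70 = 0x44.
C[4]: T = 0x53, S = E(K, T) = 0x71; 0x92 ⊕ 0x71 = 0xE3.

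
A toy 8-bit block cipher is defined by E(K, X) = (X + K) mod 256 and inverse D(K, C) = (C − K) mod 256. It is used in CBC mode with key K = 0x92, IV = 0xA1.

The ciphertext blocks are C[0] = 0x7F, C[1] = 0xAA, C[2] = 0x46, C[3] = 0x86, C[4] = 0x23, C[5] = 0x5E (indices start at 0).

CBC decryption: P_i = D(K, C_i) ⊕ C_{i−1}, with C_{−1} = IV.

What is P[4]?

P[4]: D(K, 0x23) = 0x91; 0x91 ⊕ 0x86 = 0x17.

P[4] = 0x17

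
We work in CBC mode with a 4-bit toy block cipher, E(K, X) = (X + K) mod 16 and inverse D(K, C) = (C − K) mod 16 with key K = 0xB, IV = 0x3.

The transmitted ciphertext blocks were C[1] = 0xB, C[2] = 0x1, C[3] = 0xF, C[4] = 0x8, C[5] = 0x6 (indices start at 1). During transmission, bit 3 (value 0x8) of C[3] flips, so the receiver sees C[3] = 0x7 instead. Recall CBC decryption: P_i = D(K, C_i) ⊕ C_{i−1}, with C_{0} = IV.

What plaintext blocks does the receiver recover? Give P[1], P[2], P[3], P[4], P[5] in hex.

P[1] = 0x3, P[2] = 0xD, P[3] = 0xD, P[4] = 0xA, P[5] = 0x3

Only C[3] changed, to 0x7. In CBC, a change in C_i garbles P_i and flips the same bit in P_{i+1}. Decrypting the received ciphertext:
P[1]: D(K, 0xB) = 0x0; 0x0 ⊕ 0x3 = 0x3.
P[2]: D(K, 0x1) = 0x6; 0x6 ⊕ 0xB = 0xD.
P[3]: D(K, 0x7) = 0xC; 0xC ⊕ 0x1 = 0xD.
P[4]: D(K, 0x8) = 0xD; 0xD ⊕ 0x7 = 0xA.
P[5]: D(K, 0x6) = 0xB; 0xB ⊕ 0x8 = 0x3.
Blocks that differ from the original plaintext: P[3], P[4].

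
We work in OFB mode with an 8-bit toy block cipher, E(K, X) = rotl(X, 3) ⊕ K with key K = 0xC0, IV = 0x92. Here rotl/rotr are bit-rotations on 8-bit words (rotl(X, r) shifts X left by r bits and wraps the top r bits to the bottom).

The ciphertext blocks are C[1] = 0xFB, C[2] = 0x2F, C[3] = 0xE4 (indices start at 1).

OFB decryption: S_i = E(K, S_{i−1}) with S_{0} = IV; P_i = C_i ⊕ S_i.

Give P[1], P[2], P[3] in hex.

P[1]: S = E(K, 0x92) = 0x54; 0xFB ⊕ 0x54 = 0xAF.
P[2]: S = E(K, 0x54) = 0x62; 0x2F ⊕ 0x62 = 0x4D.
P[3]: S = E(K, 0x62) = 0xD3; 0xE4 ⊕ 0xD3 = 0x37.

P[1] = 0xAF, P[2] = 0x4D, P[3] = 0x37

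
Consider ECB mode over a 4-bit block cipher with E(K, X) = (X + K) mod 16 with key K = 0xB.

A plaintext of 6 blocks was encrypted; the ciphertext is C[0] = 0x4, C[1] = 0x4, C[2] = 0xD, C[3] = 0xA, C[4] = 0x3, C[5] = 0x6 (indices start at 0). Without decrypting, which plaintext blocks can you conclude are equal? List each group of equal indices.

ECB encrypts each block independently with the same key, so equal ciphertext blocks imply equal plaintext blocks.
C[0] = C[1] = 0x4, so P[0] = P[1].

P[0] = P[1]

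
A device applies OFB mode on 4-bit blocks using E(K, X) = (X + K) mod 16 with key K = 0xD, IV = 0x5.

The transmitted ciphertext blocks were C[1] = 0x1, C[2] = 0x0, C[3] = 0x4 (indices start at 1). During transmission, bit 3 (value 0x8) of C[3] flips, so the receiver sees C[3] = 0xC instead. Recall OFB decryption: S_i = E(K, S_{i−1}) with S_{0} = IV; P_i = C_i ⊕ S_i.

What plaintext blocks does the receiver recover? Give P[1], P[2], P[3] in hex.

P[1] = 0x3, P[2] = 0xF, P[3] = 0x0

Only C[3] changed, to 0xC. In OFB, a change in C_i flips the same bit in P_i only; the keystream is unaffected. Decrypting the received ciphertext:
P[1]: S = E(K, 0x5) = 0x2; 0x1 ⊕ 0x2 = 0x3.
P[2]: S = E(K, 0x2) = 0xF; 0x0 ⊕ 0xF = 0xF.
P[3]: S = E(K, 0xF) = 0xC; 0xC ⊕ 0xC = 0x0.
Blocks that differ from the original plaintext: P[3].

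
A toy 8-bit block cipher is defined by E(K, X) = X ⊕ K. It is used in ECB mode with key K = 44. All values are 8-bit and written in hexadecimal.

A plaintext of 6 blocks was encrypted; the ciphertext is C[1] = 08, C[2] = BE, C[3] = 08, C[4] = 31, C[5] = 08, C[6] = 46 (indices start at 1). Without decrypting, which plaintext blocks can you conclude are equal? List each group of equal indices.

ECB encrypts each block independently with the same key, so equal ciphertext blocks imply equal plaintext blocks.
C[1] = C[3] = C[5] = 08, so P[1] = P[3] = P[5].

P[1] = P[3] = P[5]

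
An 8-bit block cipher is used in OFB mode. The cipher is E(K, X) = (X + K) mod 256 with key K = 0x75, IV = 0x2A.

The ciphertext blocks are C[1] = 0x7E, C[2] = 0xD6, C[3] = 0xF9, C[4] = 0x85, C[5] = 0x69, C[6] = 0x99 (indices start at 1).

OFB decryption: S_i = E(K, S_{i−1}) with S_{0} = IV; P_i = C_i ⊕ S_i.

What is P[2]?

P[2] = 0xC2

P[1]: S = E(K, 0x2A) = 0x9F; 0x7E ⊕ 0x9F = 0xE1.
P[2]: S = E(K, 0x9F) = 0x14; 0xD6 ⊕ 0x14 = 0xC2.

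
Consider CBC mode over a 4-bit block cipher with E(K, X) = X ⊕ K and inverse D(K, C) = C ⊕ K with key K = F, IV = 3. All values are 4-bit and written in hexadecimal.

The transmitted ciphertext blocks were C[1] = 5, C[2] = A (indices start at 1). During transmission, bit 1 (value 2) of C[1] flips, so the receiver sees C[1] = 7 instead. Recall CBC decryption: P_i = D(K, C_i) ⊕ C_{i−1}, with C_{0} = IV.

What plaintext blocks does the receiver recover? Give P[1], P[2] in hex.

P[1] = B, P[2] = 2

Only C[1] changed, to 7. In CBC, a change in C_i garbles P_i and flips the same bit in P_{i+1}. Decrypting the received ciphertext:
P[1]: D(K, 7) = 8; 8 ⊕ 3 = B.
P[2]: D(K, A) = 5; 5 ⊕ 7 = 2.
Blocks that differ from the original plaintext: P[1], P[2].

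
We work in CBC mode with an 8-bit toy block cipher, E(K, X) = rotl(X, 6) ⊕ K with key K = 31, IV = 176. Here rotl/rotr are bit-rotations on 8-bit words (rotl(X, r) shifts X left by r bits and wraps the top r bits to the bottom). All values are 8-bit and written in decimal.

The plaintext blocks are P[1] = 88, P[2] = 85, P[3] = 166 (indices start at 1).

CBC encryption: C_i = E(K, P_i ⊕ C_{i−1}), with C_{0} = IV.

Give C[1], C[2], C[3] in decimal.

C[1]: P[1] ⊕ 176 = 232; E(K, 232) = 37.
C[2]: P[2] ⊕ 37 = 112; E(K, 112) = 3.
C[3]: P[3] ⊕ 3 = 165; E(K, 165) = 118.

C[1] = 37, C[2] = 3, C[3] = 118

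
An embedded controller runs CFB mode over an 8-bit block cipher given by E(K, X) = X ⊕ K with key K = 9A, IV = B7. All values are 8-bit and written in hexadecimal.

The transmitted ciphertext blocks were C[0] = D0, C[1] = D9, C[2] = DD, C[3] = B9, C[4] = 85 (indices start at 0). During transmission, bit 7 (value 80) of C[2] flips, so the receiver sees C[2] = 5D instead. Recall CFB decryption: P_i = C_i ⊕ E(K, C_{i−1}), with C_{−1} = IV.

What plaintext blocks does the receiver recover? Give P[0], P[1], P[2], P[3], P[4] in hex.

Only C[2] changed, to 5D. In CFB, a change in C_i flips the same bit in P_i and garbles P_{i+1}. Decrypting the received ciphertext:
P[0]: E(K, B7) = 2D; D0 ⊕ 2D = FD.
P[1]: E(K, D0) = 4A; D9 ⊕ 4A = 93.
P[2]: E(K, D9) = 43; 5D ⊕ 43 = 1E.
P[3]: E(K, 5D) = C7; B9 ⊕ C7 = 7E.
P[4]: E(K, B9) = 23; 85 ⊕ 23 = A6.
Blocks that differ from the original plaintext: P[2], P[3].

P[0] = FD, P[1] = 93, P[2] = 1E, P[3] = 7E, P[4] = A6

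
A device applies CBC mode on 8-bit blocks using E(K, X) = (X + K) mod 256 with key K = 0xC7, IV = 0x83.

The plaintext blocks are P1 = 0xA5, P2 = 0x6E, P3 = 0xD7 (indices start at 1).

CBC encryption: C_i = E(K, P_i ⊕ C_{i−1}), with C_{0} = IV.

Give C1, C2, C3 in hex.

C1: P1 ⊕ 0x83 = 0x26; E(K, 0x26) = 0xED.
C2: P2 ⊕ 0xED = 0x83; E(K, 0x83) = 0x4A.
C3: P3 ⊕ 0x4A = 0x9D; E(K, 0x9D) = 0x64.

C1 = 0xED, C2 = 0x4A, C3 = 0x64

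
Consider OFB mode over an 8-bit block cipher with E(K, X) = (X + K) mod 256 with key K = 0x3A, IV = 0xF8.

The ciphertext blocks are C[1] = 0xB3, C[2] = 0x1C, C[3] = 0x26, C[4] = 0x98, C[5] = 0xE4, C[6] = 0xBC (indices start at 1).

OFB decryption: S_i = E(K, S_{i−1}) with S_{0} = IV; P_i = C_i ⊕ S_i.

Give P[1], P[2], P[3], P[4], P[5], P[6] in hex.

P[1]: S = E(K, 0xF8) = 0x32; 0xB3 ⊕ 0x32 = 0x81.
P[2]: S = E(K, 0x32) = 0x6C; 0x1C ⊕ 0x6C = 0x70.
P[3]: S = E(K, 0x6C) = 0xA6; 0x26 ⊕ 0xA6 = 0x80.
P[4]: S = E(K, 0xA6) = 0xE0; 0x98 ⊕ 0xE0 = 0x78.
P[5]: S = E(K, 0xE0) = 0x1A; 0xE4 ⊕ 0x1A = 0xFE.
P[6]: S = E(K, 0x1A) = 0x54; 0xBC ⊕ 0x54 = 0xE8.

P[1] = 0x81, P[2] = 0x70, P[3] = 0x80, P[4] = 0x78, P[5] = 0xFE, P[6] = 0xE8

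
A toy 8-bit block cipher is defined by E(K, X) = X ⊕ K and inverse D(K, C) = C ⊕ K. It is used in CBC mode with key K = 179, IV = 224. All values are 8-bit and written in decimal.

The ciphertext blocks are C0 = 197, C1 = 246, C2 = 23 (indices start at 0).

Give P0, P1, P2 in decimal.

CBC decryption: P_i = D(K, C_i) ⊕ C_{i−1}, with C_{−1} = IV.
P0: D(K, 197) = 118; 118 ⊕ 224 = 150.
P1: D(K, 246) = 69; 69 ⊕ 197 = 128.
P2: D(K, 23) = 164; 164 ⊕ 246 = 82.

P0 = 150, P1 = 128, P2 = 82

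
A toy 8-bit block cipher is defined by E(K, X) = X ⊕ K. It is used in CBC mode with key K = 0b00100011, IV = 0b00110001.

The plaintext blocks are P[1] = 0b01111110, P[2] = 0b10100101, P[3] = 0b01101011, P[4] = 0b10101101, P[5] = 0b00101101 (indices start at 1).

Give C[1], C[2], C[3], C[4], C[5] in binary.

CBC encryption: C_i = E(K, P_i ⊕ C_{i−1}), with C_{0} = IV.
C[1]: P[1] ⊕ 0b00110001 = 0b01001111; E(K, 0b01001111) = 0b01101100.
C[2]: P[2] ⊕ 0b01101100 = 0b11001001; E(K, 0b11001001) = 0b11101010.
C[3]: P[3] ⊕ 0b11101010 = 0b10000001; E(K, 0b10000001) = 0b10100010.
C[4]: P[4] ⊕ 0b10100010 = 0b00001111; E(K, 0b00001111) = 0b00101100.
C[5]: P[5] ⊕ 0b00101100 = 0b00000001; E(K, 0b00000001) = 0b00100010.

C[1] = 0b01101100, C[2] = 0b11101010, C[3] = 0b10100010, C[4] = 0b00101100, C[5] = 0b00100010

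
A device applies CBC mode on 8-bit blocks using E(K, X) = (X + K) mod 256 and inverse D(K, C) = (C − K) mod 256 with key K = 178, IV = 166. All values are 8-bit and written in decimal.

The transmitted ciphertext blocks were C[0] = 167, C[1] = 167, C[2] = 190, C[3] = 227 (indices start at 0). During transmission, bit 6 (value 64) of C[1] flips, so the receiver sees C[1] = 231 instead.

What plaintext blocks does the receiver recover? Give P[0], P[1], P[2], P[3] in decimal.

CBC decryption: P_i = D(K, C_i) ⊕ C_{i−1}, with C_{−1} = IV.
Only C[1] changed, to 231. In CBC, a change in C_i garbles P_i and flips the same bit in P_{i+1}. Decrypting the received ciphertext:
P[0]: D(K, 167) = 245; 245 ⊕ 166 = 83.
P[1]: D(K, 231) = 53; 53 ⊕ 167 = 146.
P[2]: D(K, 190) = 12; 12 ⊕ 231 = 235.
P[3]: D(K, 227) = 49; 49 ⊕ 190 = 143.
Blocks that differ from the original plaintext: P[1], P[2].

P[0] = 83, P[1] = 146, P[2] = 235, P[3] = 143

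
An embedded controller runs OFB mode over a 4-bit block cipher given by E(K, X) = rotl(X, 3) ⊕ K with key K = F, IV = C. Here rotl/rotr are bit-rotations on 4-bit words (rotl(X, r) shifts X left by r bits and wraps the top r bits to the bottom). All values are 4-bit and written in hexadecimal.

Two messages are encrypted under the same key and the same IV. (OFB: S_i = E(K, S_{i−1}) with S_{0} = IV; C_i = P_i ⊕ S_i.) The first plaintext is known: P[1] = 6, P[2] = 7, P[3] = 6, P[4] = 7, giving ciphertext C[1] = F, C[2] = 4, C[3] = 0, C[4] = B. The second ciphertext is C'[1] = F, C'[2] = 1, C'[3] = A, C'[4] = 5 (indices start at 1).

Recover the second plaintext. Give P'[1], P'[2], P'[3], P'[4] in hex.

In OFB with a reused IV, both messages share the same keystream S_i, so C_i ⊕ C'_i = P_i ⊕ P'_i and thus P'_i = P_i ⊕ C_i ⊕ C'_i.
P'[1]: 6 ⊕ F ⊕ F = 6.
P'[2]: 7 ⊕ 4 ⊕ 1 = 2.
P'[3]: 6 ⊕ 0 ⊕ A = C.
P'[4]: 7 ⊕ B ⊕ 5 = 9.

P'[1] = 6, P'[2] = 2, P'[3] = C, P'[4] = 9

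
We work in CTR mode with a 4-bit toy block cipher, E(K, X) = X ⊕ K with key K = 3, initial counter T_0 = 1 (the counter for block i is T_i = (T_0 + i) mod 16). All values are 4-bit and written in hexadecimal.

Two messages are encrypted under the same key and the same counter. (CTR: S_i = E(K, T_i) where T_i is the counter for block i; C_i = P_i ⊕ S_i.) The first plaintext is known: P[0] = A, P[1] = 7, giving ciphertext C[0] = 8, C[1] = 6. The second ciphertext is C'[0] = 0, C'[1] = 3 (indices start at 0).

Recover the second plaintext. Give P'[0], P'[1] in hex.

P'[0] = 2, P'[1] = 2

In CTR with a reused counter, both messages share the same keystream S_i, so C_i ⊕ C'_i = P_i ⊕ P'_i and thus P'_i = P_i ⊕ C_i ⊕ C'_i.
P'[0]: A ⊕ 8 ⊕ 0 = 2.
P'[1]: 7 ⊕ 6 ⊕ 3 = 2.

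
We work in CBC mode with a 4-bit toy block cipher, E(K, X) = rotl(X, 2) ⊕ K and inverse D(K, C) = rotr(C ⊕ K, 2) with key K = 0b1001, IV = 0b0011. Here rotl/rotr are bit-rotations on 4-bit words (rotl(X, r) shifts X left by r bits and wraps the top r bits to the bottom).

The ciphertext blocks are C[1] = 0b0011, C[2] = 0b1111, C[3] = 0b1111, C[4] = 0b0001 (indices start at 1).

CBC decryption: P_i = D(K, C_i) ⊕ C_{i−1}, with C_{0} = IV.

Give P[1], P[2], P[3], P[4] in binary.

P[1] = 0b1001, P[2] = 0b1010, P[3] = 0b0110, P[4] = 0b1101

P[1]: D(K, 0b0011) = 0b1010; 0b1010 ⊕ 0b0011 = 0b1001.
P[2]: D(K, 0b1111) = 0b1001; 0b1001 ⊕ 0b0011 = 0b1010.
P[3]: D(K, 0b1111) = 0b1001; 0b1001 ⊕ 0b1111 = 0b0110.
P[4]: D(K, 0b0001) = 0b0010; 0b0010 ⊕ 0b1111 = 0b1101.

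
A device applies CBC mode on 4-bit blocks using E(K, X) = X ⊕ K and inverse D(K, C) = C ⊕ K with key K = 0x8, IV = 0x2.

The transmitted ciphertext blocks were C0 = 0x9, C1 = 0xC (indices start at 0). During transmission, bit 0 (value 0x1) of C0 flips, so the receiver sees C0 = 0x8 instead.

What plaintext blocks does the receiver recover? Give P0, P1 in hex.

CBC decryption: P_i = D(K, C_i) ⊕ C_{i−1}, with C_{−1} = IV.
Only C0 changed, to 0x8. In CBC, a change in C_i garbles P_i and flips the same bit in P_{i+1}. Decrypting the received ciphertext:
P0: D(K, 0x8) = 0x0; 0x0 ⊕ 0x2 = 0x2.
P1: D(K, 0xC) = 0x4; 0x4 ⊕ 0x8 = 0xC.
Blocks that differ from the original plaintext: P0, P1.

P0 = 0x2, P1 = 0xC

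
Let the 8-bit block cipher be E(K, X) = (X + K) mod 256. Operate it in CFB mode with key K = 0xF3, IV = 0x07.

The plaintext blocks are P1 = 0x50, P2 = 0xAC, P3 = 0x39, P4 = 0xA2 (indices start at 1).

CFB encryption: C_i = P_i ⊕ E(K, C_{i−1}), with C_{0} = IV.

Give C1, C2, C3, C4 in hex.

C1 = 0xAA, C2 = 0x31, C3 = 0x1D, C4 = 0xB2

C1: E(K, 0x07) = 0xFA; 0x50 ⊕ 0xFA = 0xAA.
C2: E(K, 0xAA) = 0x9D; 0xAC ⊕ 0x9D = 0x31.
C3: E(K, 0x31) = 0x24; 0x39 ⊕ 0x24 = 0x1D.
C4: E(K, 0x1D) = 0x10; 0xA2 ⊕ 0x10 = 0xB2.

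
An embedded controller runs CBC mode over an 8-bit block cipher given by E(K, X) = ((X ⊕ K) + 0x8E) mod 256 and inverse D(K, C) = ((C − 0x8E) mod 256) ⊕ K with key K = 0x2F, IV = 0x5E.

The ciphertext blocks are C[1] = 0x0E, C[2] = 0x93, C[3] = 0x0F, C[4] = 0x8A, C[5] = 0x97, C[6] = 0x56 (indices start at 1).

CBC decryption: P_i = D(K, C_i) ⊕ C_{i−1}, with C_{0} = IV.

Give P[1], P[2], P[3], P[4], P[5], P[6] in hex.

P[1]: D(K, 0x0E) = 0xAF; 0xAF ⊕ 0x5E = 0xF1.
P[2]: D(K, 0x93) = 0x2A; 0x2A ⊕ 0x0E = 0x24.
P[3]: D(K, 0x0F) = 0xAE; 0xAE ⊕ 0x93 = 0x3D.
P[4]: D(K, 0x8A) = 0xD3; 0xD3 ⊕ 0x0F = 0xDC.
P[5]: D(K, 0x97) = 0x26; 0x26 ⊕ 0x8A = 0xAC.
P[6]: D(K, 0x56) = 0xE7; 0xE7 ⊕ 0x97 = 0x70.

P[1] = 0xF1, P[2] = 0x24, P[3] = 0x3D, P[4] = 0xDC, P[5] = 0xAC, P[6] = 0x70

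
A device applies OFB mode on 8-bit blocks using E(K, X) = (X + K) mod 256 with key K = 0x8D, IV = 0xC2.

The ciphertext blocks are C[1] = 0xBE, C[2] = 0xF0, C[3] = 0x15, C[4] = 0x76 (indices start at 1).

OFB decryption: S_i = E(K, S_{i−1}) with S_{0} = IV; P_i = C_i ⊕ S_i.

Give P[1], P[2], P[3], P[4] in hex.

P[1]: S = E(K, 0xC2) = 0x4F; 0xBE ⊕ 0x4F = 0xF1.
P[2]: S = E(K, 0x4F) = 0xDC; 0xF0 ⊕ 0xDC = 0x2C.
P[3]: S = E(K, 0xDC) = 0x69; 0x15 ⊕ 0x69 = 0x7C.
P[4]: S = E(K, 0x69) = 0xF6; 0x76 ⊕ 0xF6 = 0x80.

P[1] = 0xF1, P[2] = 0x2C, P[3] = 0x7C, P[4] = 0x80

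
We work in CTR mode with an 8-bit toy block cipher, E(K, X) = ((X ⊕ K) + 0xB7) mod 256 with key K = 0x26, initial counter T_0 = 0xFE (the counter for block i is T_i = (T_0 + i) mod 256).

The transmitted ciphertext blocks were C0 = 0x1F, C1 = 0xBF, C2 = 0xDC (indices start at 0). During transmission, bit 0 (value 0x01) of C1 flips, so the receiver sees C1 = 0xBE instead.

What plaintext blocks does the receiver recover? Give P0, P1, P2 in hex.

P0 = 0x90, P1 = 0x2E, P2 = 0x01

CTR decryption: S_i = E(K, T_i) where T_i is the counter for block i; P_i = C_i ⊕ S_i.
Only C1 changed, to 0xBE. In CTR, a change in C_i flips the same bit in P_i only; the keystream is unaffected. Decrypting the received ciphertext:
P0: T = 0xFE, S = E(K, T) = 0x8F; 0x1F ⊕ 0x8F = 0x90.
P1: T = 0xFF, S = E(K, T) = 0x90; 0xBE ⊕ 0x90 = 0x2E.
P2: T = 0x00, S = E(K, T) = 0xDD; 0xDC ⊕ 0xDD = 0x01.
Blocks that differ from the original plaintext: P1.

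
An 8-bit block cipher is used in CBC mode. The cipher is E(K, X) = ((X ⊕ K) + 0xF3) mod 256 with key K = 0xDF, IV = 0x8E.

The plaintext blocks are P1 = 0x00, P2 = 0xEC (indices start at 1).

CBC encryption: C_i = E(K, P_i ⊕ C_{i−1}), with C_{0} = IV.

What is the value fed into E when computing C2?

C1: P1 ⊕ 0x8E = 0x8E; E(K, 0x8E) = 0x44.
C2: P2 ⊕ 0x44 = 0xA8; E(K, 0xA8) = 0x6A.
So the input to E for block 2 is 0xA8.

0xA8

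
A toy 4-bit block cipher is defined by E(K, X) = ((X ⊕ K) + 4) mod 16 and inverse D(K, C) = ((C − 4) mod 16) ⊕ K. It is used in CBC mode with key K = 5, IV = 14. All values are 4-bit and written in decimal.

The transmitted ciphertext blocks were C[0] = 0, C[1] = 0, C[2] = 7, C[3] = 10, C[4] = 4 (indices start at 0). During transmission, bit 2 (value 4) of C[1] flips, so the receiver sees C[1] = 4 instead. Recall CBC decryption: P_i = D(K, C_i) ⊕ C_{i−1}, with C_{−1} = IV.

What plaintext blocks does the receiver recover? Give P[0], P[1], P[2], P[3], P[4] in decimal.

P[0] = 7, P[1] = 5, P[2] = 2, P[3] = 4, P[4] = 15

Only C[1] changed, to 4. In CBC, a change in C_i garbles P_i and flips the same bit in P_{i+1}. Decrypting the received ciphertext:
P[0]: D(K, 0) = 9; 9 ⊕ 14 = 7.
P[1]: D(K, 4) = 5; 5 ⊕ 0 = 5.
P[2]: D(K, 7) = 6; 6 ⊕ 4 = 2.
P[3]: D(K, 10) = 3; 3 ⊕ 7 = 4.
P[4]: D(K, 4) = 5; 5 ⊕ 10 = 15.
Blocks that differ from the original plaintext: P[1], P[2].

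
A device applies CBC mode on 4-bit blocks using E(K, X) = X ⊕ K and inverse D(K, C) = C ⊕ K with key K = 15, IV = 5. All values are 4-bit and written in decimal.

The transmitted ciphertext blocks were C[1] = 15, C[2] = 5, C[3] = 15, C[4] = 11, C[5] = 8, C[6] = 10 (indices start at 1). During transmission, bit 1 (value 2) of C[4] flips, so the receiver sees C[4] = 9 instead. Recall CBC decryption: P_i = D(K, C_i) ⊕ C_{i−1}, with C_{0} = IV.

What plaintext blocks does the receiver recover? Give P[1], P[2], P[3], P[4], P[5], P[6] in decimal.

Only C[4] changed, to 9. In CBC, a change in C_i garbles P_i and flips the same bit in P_{i+1}. Decrypting the received ciphertext:
P[1]: D(K, 15) = 0; 0 ⊕ 5 = 5.
P[2]: D(K, 5) = 10; 10 ⊕ 15 = 5.
P[3]: D(K, 15) = 0; 0 ⊕ 5 = 5.
P[4]: D(K, 9) = 6; 6 ⊕ 15 = 9.
P[5]: D(K, 8) = 7; 7 ⊕ 9 = 14.
P[6]: D(K, 10) = 5; 5 ⊕ 8 = 13.
Blocks that differ from the original plaintext: P[4], P[5].

P[1] = 5, P[2] = 5, P[3] = 5, P[4] = 9, P[5] = 14, P[6] = 13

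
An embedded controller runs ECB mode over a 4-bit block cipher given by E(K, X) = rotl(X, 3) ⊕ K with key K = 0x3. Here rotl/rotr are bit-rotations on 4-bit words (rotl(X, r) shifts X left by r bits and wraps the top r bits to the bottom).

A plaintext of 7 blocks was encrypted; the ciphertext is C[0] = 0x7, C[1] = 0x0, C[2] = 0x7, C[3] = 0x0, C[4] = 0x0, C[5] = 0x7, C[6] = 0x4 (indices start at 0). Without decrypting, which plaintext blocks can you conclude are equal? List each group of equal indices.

P[0] = P[2] = P[5]; P[1] = P[3] = P[4]

ECB encrypts each block independently with the same key, so equal ciphertext blocks imply equal plaintext blocks.
C[0] = C[2] = C[5] = 0x7, so P[0] = P[2] = P[5].
C[1] = C[3] = C[4] = 0x0, so P[1] = P[3] = P[4].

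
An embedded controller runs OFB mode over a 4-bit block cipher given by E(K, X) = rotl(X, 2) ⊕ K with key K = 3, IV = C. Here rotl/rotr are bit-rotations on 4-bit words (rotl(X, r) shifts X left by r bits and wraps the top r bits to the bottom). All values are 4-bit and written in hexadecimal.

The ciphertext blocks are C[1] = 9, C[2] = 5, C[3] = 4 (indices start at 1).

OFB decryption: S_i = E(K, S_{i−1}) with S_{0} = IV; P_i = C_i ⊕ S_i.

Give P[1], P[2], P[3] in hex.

P[1] = 9, P[2] = 6, P[3] = B

P[1]: S = E(K, C) = 0; 9 ⊕ 0 = 9.
P[2]: S = E(K, 0) = 3; 5 ⊕ 3 = 6.
P[3]: S = E(K, 3) = F; 4 ⊕ F = B.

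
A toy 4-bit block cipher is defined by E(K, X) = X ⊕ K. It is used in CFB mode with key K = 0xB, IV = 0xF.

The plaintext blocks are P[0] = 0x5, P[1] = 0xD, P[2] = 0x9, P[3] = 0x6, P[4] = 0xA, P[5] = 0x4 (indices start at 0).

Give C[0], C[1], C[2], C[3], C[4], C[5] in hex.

C[0] = 0x1, C[1] = 0x7, C[2] = 0x5, C[3] = 0x8, C[4] = 0x9, C[5] = 0x6

CFB encryption: C_i = P_i ⊕ E(K, C_{i−1}), with C_{−1} = IV.
C[0]: E(K, 0xF) = 0x4; 0x5 ⊕ 0x4 = 0x1.
C[1]: E(K, 0x1) = 0xA; 0xD ⊕ 0xA = 0x7.
C[2]: E(K, 0x7) = 0xC; 0x9 ⊕ 0xC = 0x5.
C[3]: E(K, 0x5) = 0xE; 0x6 ⊕ 0xE = 0x8.
C[4]: E(K, 0x8) = 0x3; 0xA ⊕ 0x3 = 0x9.
C[5]: E(K, 0x9) = 0x2; 0x4 ⊕ 0x2 = 0x6.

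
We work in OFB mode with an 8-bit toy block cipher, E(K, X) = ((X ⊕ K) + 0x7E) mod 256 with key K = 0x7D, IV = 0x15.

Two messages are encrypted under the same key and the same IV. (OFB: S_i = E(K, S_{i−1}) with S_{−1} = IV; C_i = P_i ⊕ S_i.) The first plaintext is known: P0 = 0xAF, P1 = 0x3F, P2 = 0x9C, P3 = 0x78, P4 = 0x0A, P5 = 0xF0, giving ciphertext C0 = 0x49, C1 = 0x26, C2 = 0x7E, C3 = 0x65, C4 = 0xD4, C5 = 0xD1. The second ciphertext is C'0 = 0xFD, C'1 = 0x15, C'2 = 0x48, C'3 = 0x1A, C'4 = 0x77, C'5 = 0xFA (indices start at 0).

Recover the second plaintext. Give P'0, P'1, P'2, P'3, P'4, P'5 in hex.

In OFB with a reused IV, both messages share the same keystream S_i, so C_i ⊕ C'_i = P_i ⊕ P'_i and thus P'_i = P_i ⊕ C_i ⊕ C'_i.
P'0: 0xAF ⊕ 0x49 ⊕ 0xFD = 0x1B.
P'1: 0x3F ⊕ 0x26 ⊕ 0x15 = 0x0C.
P'2: 0x9C ⊕ 0x7E ⊕ 0x48 = 0xAA.
P'3: 0x78 ⊕ 0x65 ⊕ 0x1A = 0x07.
P'4: 0x0A ⊕ 0xD4 ⊕ 0x77 = 0xA9.
P'5: 0xF0 ⊕ 0xD1 ⊕ 0xFA = 0xDB.

P'0 = 0x1B, P'1 = 0x0C, P'2 = 0xAA, P'3 = 0x07, P'4 = 0xA9, P'5 = 0xDB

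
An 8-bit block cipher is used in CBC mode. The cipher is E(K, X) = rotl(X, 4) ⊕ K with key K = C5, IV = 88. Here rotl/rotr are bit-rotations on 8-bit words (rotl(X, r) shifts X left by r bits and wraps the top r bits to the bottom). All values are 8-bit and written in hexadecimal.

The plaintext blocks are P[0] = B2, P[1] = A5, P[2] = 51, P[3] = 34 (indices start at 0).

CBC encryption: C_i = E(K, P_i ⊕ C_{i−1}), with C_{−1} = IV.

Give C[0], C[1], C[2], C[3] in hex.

C[0]: P[0] ⊕ 88 = 3A; E(K, 3A) = 66.
C[1]: P[1] ⊕ 66 = C3; E(K, C3) = F9.
C[2]: P[2] ⊕ F9 = A8; E(K, A8) = 4F.
C[3]: P[3] ⊕ 4F = 7B; E(K, 7B) = 72.

C[0] = 66, C[1] = F9, C[2] = 4F, C[3] = 72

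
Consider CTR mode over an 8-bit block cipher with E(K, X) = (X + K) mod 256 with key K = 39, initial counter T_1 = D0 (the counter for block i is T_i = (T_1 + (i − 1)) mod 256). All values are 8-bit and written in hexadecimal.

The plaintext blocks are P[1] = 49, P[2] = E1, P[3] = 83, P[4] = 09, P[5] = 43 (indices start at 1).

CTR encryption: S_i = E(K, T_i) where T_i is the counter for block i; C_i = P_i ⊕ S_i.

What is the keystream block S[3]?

0B

C[1]: T = D0, S = E(K, T) = 09; 49 ⊕ 09 = 40.
C[2]: T = D1, S = E(K, T) = 0A; E1 ⊕ 0A = EB.
C[3]: T = D2, S = E(K, T) = 0B; 83 ⊕ 0B = 88.
So S[3] = 0B.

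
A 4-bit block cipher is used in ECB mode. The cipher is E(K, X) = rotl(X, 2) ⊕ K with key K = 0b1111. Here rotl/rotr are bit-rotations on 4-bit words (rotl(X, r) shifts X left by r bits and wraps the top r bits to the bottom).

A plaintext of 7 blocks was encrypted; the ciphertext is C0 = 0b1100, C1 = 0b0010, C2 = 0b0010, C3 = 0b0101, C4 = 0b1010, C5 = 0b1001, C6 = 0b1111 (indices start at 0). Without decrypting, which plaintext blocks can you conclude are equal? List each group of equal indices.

ECB encrypts each block independently with the same key, so equal ciphertext blocks imply equal plaintext blocks.
C1 = C2 = 0b0010, so P1 = P2.

P1 = P2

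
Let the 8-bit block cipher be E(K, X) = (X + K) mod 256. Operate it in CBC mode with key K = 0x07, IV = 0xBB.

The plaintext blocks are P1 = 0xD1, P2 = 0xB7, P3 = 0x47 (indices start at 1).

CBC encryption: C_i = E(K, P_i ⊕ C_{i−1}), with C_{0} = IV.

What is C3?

C1: P1 ⊕ 0xBB = 0x6A; E(K, 0x6A) = 0x71.
C2: P2 ⊕ 0x71 = 0xC6; E(K, 0xC6) = 0xCD.
C3: P3 ⊕ 0xCD = 0x8A; E(K, 0x8A) = 0x91.

C3 = 0x91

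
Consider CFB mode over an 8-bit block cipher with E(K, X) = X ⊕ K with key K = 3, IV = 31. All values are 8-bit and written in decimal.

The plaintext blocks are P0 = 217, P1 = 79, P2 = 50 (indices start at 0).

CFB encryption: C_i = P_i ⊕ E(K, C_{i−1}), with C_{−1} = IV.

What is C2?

C2 = 184

C0: E(K, 31) = 28; 217 ⊕ 28 = 197.
C1: E(K, 197) = 198; 79 ⊕ 198 = 137.
C2: E(K, 137) = 138; 50 ⊕ 138 = 184.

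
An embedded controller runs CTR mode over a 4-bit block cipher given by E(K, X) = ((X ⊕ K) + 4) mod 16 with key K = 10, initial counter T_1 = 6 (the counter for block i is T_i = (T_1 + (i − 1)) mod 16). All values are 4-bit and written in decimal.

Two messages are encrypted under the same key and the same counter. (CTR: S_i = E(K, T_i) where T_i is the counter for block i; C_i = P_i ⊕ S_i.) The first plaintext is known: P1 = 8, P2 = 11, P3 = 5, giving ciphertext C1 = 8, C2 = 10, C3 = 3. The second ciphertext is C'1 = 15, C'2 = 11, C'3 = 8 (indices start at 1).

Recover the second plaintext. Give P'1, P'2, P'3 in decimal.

P'1 = 15, P'2 = 10, P'3 = 14

In CTR with a reused counter, both messages share the same keystream S_i, so C_i ⊕ C'_i = P_i ⊕ P'_i and thus P'_i = P_i ⊕ C_i ⊕ C'_i.
P'1: 8 ⊕ 8 ⊕ 15 = 15.
P'2: 11 ⊕ 10 ⊕ 11 = 10.
P'3: 5 ⊕ 3 ⊕ 8 = 14.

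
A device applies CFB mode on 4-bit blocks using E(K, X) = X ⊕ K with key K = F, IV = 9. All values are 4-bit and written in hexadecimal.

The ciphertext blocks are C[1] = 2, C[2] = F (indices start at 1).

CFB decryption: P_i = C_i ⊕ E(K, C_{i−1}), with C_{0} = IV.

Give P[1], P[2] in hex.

P[1]: E(K, 9) = 6; 2 ⊕ 6 = 4.
P[2]: E(K, 2) = D; F ⊕ D = 2.

P[1] = 4, P[2] = 2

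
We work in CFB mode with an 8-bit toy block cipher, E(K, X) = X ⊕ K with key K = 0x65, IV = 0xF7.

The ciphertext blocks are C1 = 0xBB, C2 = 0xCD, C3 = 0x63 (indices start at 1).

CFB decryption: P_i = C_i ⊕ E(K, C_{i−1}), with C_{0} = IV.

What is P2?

P2 = 0x13

P2: E(K, 0xBB) = 0xDE; 0xCD ⊕ 0xDE = 0x13.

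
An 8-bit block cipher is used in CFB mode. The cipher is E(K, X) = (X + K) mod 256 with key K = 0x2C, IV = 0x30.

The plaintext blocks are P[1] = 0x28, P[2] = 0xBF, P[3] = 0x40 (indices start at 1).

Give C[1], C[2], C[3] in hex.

CFB encryption: C_i = P_i ⊕ E(K, C_{i−1}), with C_{0} = IV.
C[1]: E(K, 0x30) = 0x5C; 0x28 ⊕ 0x5C = 0x74.
C[2]: E(K, 0x74) = 0xA0; 0xBF ⊕ 0xA0 = 0x1F.
C[3]: E(K, 0x1F) = 0x4B; 0x40 ⊕ 0x4B = 0x0B.

C[1] = 0x74, C[2] = 0x1F, C[3] = 0x0B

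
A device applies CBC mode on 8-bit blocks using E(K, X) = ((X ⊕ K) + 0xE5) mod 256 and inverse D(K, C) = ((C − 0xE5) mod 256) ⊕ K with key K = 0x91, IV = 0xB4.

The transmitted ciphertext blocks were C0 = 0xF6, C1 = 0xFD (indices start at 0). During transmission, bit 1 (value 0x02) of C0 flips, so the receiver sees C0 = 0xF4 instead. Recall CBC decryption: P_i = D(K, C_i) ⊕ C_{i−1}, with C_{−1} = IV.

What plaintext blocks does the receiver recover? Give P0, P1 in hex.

P0 = 0x2A, P1 = 0x7D

Only C0 changed, to 0xF4. In CBC, a change in C_i garbles P_i and flips the same bit in P_{i+1}. Decrypting the received ciphertext:
P0: D(K, 0xF4) = 0x9E; 0x9E ⊕ 0xB4 = 0x2A.
P1: D(K, 0xFD) = 0x89; 0x89 ⊕ 0xF4 = 0x7D.
Blocks that differ from the original plaintext: P0, P1.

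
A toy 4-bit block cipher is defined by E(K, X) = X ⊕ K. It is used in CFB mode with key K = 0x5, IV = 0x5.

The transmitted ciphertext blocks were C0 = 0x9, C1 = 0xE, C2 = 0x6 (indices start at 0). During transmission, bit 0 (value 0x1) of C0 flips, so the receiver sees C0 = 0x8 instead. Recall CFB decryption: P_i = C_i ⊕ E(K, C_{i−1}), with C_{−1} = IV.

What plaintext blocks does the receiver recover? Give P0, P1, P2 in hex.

P0 = 0x8, P1 = 0x3, P2 = 0xD

Only C0 changed, to 0x8. In CFB, a change in C_i flips the same bit in P_i and garbles P_{i+1}. Decrypting the received ciphertext:
P0: E(K, 0x5) = 0x0; 0x8 ⊕ 0x0 = 0x8.
P1: E(K, 0x8) = 0xD; 0xE ⊕ 0xD = 0x3.
P2: E(K, 0xE) = 0xB; 0x6 ⊕ 0xB = 0xD.
Blocks that differ from the original plaintext: P0, P1.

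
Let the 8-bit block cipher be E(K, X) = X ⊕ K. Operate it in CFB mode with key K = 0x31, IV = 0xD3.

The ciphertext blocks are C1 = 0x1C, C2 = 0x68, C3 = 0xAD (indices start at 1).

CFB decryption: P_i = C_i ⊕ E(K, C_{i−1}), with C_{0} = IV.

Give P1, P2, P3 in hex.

P1 = 0xFE, P2 = 0x45, P3 = 0xF4

P1: E(K, 0xD3) = 0xE2; 0x1C ⊕ 0xE2 = 0xFE.
P2: E(K, 0x1C) = 0x2D; 0x68 ⊕ 0x2D = 0x45.
P3: E(K, 0x68) = 0x59; 0xAD ⊕ 0x59 = 0xF4.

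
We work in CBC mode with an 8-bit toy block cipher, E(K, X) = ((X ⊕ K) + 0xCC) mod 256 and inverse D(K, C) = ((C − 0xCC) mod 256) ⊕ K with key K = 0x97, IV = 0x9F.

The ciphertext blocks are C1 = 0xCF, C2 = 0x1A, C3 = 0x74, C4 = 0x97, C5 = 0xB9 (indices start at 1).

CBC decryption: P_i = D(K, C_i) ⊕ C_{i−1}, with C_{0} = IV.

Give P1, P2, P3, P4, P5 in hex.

P1: D(K, 0xCF) = 0x94; 0x94 ⊕ 0x9F = 0x0B.
P2: D(K, 0x1A) = 0xD9; 0xD9 ⊕ 0xCF = 0x16.
P3: D(K, 0x74) = 0x3F; 0x3F ⊕ 0x1A = 0x25.
P4: D(K, 0x97) = 0x5C; 0x5C ⊕ 0x74 = 0x28.
P5: D(K, 0xB9) = 0x7A; 0x7A ⊕ 0x97 = 0xED.

P1 = 0x0B, P2 = 0x16, P3 = 0x25, P4 = 0x28, P5 = 0xED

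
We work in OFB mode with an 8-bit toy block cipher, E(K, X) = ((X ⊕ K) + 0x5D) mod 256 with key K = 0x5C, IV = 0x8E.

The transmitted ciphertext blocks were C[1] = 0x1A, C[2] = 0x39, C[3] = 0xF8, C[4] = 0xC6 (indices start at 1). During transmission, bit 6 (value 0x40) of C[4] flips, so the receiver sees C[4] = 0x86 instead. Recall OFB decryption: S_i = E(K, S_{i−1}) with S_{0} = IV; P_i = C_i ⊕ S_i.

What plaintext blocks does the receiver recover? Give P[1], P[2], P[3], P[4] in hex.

P[1] = 0x35, P[2] = 0xE9, P[3] = 0x11, P[4] = 0x94

Only C[4] changed, to 0x86. In OFB, a change in C_i flips the same bit in P_i only; the keystream is unaffected. Decrypting the received ciphertext:
P[1]: S = E(K, 0x8E) = 0x2F; 0x1A ⊕ 0x2F = 0x35.
P[2]: S = E(K, 0x2F) = 0xD0; 0x39 ⊕ 0xD0 = 0xE9.
P[3]: S = E(K, 0xD0) = 0xE9; 0xF8 ⊕ 0xE9 = 0x11.
P[4]: S = E(K, 0xE9) = 0x12; 0x86 ⊕ 0x12 = 0x94.
Blocks that differ from the original plaintext: P[4].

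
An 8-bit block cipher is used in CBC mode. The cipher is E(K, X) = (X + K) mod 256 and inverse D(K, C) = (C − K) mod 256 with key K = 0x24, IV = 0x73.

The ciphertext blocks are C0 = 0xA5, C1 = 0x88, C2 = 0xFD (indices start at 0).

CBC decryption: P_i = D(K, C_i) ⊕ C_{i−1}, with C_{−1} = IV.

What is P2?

P2 = 0x51

P2: D(K, 0xFD) = 0xD9; 0xD9 ⊕ 0x88 = 0x51.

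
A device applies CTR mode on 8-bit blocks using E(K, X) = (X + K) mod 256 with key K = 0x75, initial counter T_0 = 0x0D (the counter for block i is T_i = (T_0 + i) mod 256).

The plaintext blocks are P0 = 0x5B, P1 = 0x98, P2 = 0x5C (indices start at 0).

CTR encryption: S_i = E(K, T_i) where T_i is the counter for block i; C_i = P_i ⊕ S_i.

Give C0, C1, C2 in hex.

C0 = 0xD9, C1 = 0x1B, C2 = 0xD8

C0: T = 0x0D, S = E(K, T) = 0x82; 0x5B ⊕ 0x82 = 0xD9.
C1: T = 0x0E, S = E(K, T) = 0x83; 0x98 ⊕ 0x83 = 0x1B.
C2: T = 0x0F, S = E(K, T) = 0x84; 0x5C ⊕ 0x84 = 0xD8.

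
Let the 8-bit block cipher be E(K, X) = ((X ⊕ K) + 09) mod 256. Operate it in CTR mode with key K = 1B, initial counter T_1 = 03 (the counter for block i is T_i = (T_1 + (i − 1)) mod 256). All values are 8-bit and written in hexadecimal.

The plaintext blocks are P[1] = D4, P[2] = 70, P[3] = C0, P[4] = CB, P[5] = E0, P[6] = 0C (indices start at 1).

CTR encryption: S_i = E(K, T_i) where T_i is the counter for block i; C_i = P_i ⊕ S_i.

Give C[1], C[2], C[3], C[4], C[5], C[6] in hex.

C[1]: T = 03, S = E(K, T) = 21; D4 ⊕ 21 = F5.
C[2]: T = 04, S = E(K, T) = 28; 70 ⊕ 28 = 58.
C[3]: T = 05, S = E(K, T) = 27; C0 ⊕ 27 = E7.
C[4]: T = 06, S = E(K, T) = 26; CB ⊕ 26 = ED.
C[5]: T = 07, S = E(K, T) = 25; E0 ⊕ 25 = C5.
C[6]: T = 08, S = E(K, T) = 1C; 0C ⊕ 1C = 10.

C[1] = F5, C[2] = 58, C[3] = E7, C[4] = ED, C[5] = C5, C[6] = 10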